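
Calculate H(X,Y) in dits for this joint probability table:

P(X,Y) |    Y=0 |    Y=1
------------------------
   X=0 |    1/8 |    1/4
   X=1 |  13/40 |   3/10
0.5789 dits

Joint entropy is H(X,Y) = -Σ_{x,y} p(x,y) log p(x,y).

Summing over all non-zero entries:
H(X,Y) = -[1/8·log_10(1/8) + 1/4·log_10(1/4) + 13/40·log_10(13/40) + 3/10·log_10(3/10)]
H(X,Y) = 0.5789 dits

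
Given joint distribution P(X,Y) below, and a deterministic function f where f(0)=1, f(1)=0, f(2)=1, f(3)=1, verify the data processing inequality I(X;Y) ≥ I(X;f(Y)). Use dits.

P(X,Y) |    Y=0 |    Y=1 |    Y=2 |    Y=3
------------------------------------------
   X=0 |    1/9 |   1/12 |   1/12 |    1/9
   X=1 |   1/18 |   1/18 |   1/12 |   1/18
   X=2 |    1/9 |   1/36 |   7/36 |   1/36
I(X;Y) = 0.0302, I(X;f(Y)) = 0.0079, inequality holds: 0.0302 ≥ 0.0079

Data Processing Inequality: For any Markov chain X → Y → Z, we have I(X;Y) ≥ I(X;Z).

Here Z = f(Y) is a deterministic function of Y, forming X → Y → Z.

Original I(X;Y) = 0.0302 dits

After applying f:
P(X,Z) where Z=f(Y):
- P(X,Z=0) = P(X,Y=1)
- P(X,Z=1) = P(X,Y=0) + P(X,Y=2) + P(X,Y=3)

I(X;Z) = I(X;f(Y)) = 0.0079 dits

Verification: 0.0302 ≥ 0.0079 ✓

Information cannot be created by processing; the function f can only lose information about X.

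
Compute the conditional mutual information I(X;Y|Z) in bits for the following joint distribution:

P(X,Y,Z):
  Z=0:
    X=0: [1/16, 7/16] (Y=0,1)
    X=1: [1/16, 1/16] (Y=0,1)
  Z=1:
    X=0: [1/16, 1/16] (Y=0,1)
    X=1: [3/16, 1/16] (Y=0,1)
0.0710 bits

Conditional mutual information: I(X;Y|Z) = H(X|Z) + H(Y|Z) - H(X,Y|Z)

H(Z) = 0.9544
H(X,Z) = 1.7500 → H(X|Z) = 0.7956
H(Y,Z) = 1.7500 → H(Y|Z) = 0.7956
H(X,Y,Z) = 2.4746 → H(X,Y|Z) = 1.5202

I(X;Y|Z) = 0.7956 + 0.7956 - 1.5202 = 0.0710 bits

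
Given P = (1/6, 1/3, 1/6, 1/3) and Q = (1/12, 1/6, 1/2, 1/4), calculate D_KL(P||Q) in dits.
0.1126 dits

KL divergence: D_KL(P||Q) = Σ p(x) log(p(x)/q(x))

Computing term by term:
  x=0: 1/6 × log_10[(1/6)/(1/12)] = 1/6 × 0.3010 = 0.0502
  x=1: 1/3 × log_10[(1/3)/(1/6)] = 1/3 × 0.3010 = 0.1003
  x=2: 1/6 × log_10[(1/6)/(1/2)] = 1/6 × -0.4771 = -0.0795
  x=3: 1/3 × log_10[(1/3)/(1/4)] = 1/3 × 0.1249 = 0.0416

D_KL(P||Q) = 0.1126 dits

Note: KL divergence is always non-negative and equals 0 iff P = Q.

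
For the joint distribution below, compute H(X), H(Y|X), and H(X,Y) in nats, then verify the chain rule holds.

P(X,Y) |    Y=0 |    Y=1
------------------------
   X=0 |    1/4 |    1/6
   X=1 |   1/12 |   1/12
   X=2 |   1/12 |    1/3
H(X,Y) = 1.6326, H(X) = 1.0282, H(Y|X) = 0.6044 (all in nats)

Chain rule: H(X,Y) = H(X) + H(Y|X)

Left side — joint entropy directly:
H(X,Y) = -Σ p(x,y) log p(x,y) = 1.6326 nats

Right side — compute H(Y|X) from the conditional distributions:
P(X) = (5/12, 1/6, 5/12), so H(X) = 1.0282 nats
H(Y|X) = Σ_x P(X=x) · H(Y|X=x):
  P(Y|X=0) = (3/5, 2/5), H(Y|X=0) = 0.6730, weight P(X=0) = 5/12
  P(Y|X=1) = (1/2, 1/2), H(Y|X=1) = 0.6931, weight P(X=1) = 1/6
  P(Y|X=2) = (1/5, 4/5), H(Y|X=2) = 0.5004, weight P(X=2) = 5/12
H(Y|X) = 0.6044 nats

H(X) + H(Y|X) = 1.0282 + 0.6044 = 1.6326 nats

Both sides equal 1.6326 nats. ✓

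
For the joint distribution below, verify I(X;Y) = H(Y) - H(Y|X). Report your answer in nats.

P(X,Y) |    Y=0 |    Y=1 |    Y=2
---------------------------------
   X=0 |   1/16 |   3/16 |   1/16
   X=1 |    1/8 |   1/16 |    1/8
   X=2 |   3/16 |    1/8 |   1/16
I(X;Y) = 0.0763 nats

Mutual information has multiple equivalent forms:
- I(X;Y) = H(X) - H(X|Y)
- I(X;Y) = H(Y) - H(Y|X)
- I(X;Y) = H(X) + H(Y) - H(X,Y)

Computing all quantities:
H(X) = 1.0948, H(Y) = 1.0822, H(X,Y) = 2.1007
H(X|Y) = 1.0185, H(Y|X) = 1.0059

Verification:
H(X) - H(X|Y) = 1.0948 - 1.0185 = 0.0763
H(Y) - H(Y|X) = 1.0822 - 1.0059 = 0.0763
H(X) + H(Y) - H(X,Y) = 1.0948 + 1.0822 - 2.1007 = 0.0763

All forms give I(X;Y) = 0.0763 nats. ✓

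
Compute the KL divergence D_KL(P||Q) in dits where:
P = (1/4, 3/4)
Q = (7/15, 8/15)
0.0433 dits

KL divergence: D_KL(P||Q) = Σ p(x) log(p(x)/q(x))

Computing term by term:
  x=0: 1/4 × log_10[(1/4)/(7/15)] = 1/4 × -0.2711 = -0.0678
  x=1: 3/4 × log_10[(3/4)/(8/15)] = 3/4 × 0.1481 = 0.1110

D_KL(P||Q) = 0.0433 dits

Note: KL divergence is always non-negative and equals 0 iff P = Q.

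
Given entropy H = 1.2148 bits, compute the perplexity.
2.3211

Perplexity is 2^H (or exp(H) for natural log).

H = 1.2148 bits
Perplexity = 2^1.2148 = 2.3211

Interpretation: The model's uncertainty is equivalent to choosing uniformly among 2.3 options.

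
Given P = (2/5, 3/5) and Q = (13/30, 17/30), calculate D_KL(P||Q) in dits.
0.0010 dits

KL divergence: D_KL(P||Q) = Σ p(x) log(p(x)/q(x))

Computing term by term:
  x=0: 2/5 × log_10[(2/5)/(13/30)] = 2/5 × -0.0348 = -0.0139
  x=1: 3/5 × log_10[(3/5)/(17/30)] = 3/5 × 0.0248 = 0.0149

D_KL(P||Q) = 0.0010 dits

Note: KL divergence is always non-negative and equals 0 iff P = Q.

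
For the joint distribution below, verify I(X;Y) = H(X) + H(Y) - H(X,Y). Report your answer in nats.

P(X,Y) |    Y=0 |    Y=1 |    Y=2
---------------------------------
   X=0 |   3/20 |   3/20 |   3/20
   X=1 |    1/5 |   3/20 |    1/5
I(X;Y) = 0.0022 nats

Mutual information has multiple equivalent forms:
- I(X;Y) = H(X) - H(X|Y)
- I(X;Y) = H(Y) - H(Y|X)
- I(X;Y) = H(X) + H(Y) - H(X,Y)

Computing all quantities:
H(X) = 0.6881, H(Y) = 1.0961, H(X,Y) = 1.7820
H(X|Y) = 0.6860, H(Y|X) = 1.0939

Verification:
H(X) - H(X|Y) = 0.6881 - 0.6860 = 0.0022
H(Y) - H(Y|X) = 1.0961 - 1.0939 = 0.0022
H(X) + H(Y) - H(X,Y) = 0.6881 + 1.0961 - 1.7820 = 0.0022

All forms give I(X;Y) = 0.0022 nats. ✓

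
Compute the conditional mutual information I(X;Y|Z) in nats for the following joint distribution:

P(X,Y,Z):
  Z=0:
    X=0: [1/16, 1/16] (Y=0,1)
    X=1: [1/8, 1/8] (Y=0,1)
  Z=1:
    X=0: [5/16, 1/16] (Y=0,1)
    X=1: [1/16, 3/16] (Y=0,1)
0.1111 nats

Conditional mutual information: I(X;Y|Z) = H(X|Z) + H(Y|Z) - H(X,Y|Z)

H(Z) = 0.6616
H(X,Z) = 1.3209 → H(X|Z) = 0.6593
H(Y,Z) = 1.3421 → H(Y|Z) = 0.6806
H(X,Y,Z) = 1.8904 → H(X,Y|Z) = 1.2288

I(X;Y|Z) = 0.6593 + 0.6806 - 1.2288 = 0.1111 nats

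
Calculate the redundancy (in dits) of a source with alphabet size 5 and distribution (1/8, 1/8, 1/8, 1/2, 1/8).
0.0969 dits

Redundancy measures how far a source is from maximum entropy:
R = H_max - H(X)

Maximum entropy for 5 symbols: H_max = log_10(5) = 0.6990 dits
Actual entropy: H(X) = 0.6021 dits
Redundancy: R = 0.6990 - 0.6021 = 0.0969 dits

This redundancy represents potential for compression: the source could be compressed by 0.0969 dits per symbol.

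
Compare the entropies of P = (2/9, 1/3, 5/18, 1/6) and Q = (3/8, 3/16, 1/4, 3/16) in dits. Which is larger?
P

Computing entropies in dits:
H(P) = 0.5884
H(Q) = 0.5829

Distribution P has higher entropy.

Intuition: The distribution closer to uniform (more spread out) has higher entropy.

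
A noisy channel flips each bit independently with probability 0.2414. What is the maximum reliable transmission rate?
0.2026 bits

For a binary symmetric channel (BSC) with error probability p:
Capacity C = 1 - H(p) bits per symbol

where H(p) = -p log₂(p) - (1-p) log₂(1-p) is the binary entropy function.

H(0.2414) = 0.7974 bits
C = 1 - 0.7974 = 0.2026 bits per symbol

This means we can reliably transmit up to 0.2026 bits of information per channel use.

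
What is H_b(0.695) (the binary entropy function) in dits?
0.2671 dits

The binary entropy function is:
H(p) = -p log(p) - (1-p) log(1-p)

H(0.695) = -0.695 × log_10(0.695) - 0.305 × log_10(0.305)
H(0.695) = 0.2671 dits

Note: Binary entropy is maximized at p=0.5 (H=1 bit) and minimized at p=0 or p=1 (H=0).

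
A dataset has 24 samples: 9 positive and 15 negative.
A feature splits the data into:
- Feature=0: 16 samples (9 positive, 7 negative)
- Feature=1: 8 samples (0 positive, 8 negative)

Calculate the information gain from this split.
0.2953 bits

Information Gain = H(Y) - H(Y|Feature)

Before split:
P(positive) = 9/24 = 0.3750
H(Y) = 0.9544 bits

After split:
Feature=0: H = 0.9887 bits (weight = 16/24)
Feature=1: H = 0.0000 bits (weight = 8/24)
H(Y|Feature) = (16/24)×0.9887 + (8/24)×0.0000 = 0.6591 bits

Information Gain = 0.9544 - 0.6591 = 0.2953 bits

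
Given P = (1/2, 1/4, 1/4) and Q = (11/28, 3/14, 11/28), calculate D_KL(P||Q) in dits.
0.0200 dits

KL divergence: D_KL(P||Q) = Σ p(x) log(p(x)/q(x))

Computing term by term:
  x=0: 1/2 × log_10[(1/2)/(11/28)] = 1/2 × 0.1047 = 0.0524
  x=1: 1/4 × log_10[(1/4)/(3/14)] = 1/4 × 0.0669 = 0.0167
  x=2: 1/4 × log_10[(1/4)/(11/28)] = 1/4 × -0.1963 = -0.0491

D_KL(P||Q) = 0.0200 dits

Note: KL divergence is always non-negative and equals 0 iff P = Q.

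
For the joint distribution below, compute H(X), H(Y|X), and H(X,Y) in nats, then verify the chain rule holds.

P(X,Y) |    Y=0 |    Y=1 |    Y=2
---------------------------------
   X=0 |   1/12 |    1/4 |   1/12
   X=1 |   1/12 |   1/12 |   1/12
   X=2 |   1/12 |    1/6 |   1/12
H(X,Y) = 2.0947, H(X) = 1.0776, H(Y|X) = 1.0172 (all in nats)

Chain rule: H(X,Y) = H(X) + H(Y|X)

Left side — joint entropy directly:
H(X,Y) = -Σ p(x,y) log p(x,y) = 2.0947 nats

Right side — compute H(Y|X) from the conditional distributions:
P(X) = (5/12, 1/4, 1/3), so H(X) = 1.0776 nats
H(Y|X) = Σ_x P(X=x) · H(Y|X=x):
  P(Y|X=0) = (1/5, 3/5, 1/5), H(Y|X=0) = 0.9503, weight P(X=0) = 5/12
  P(Y|X=1) = (1/3, 1/3, 1/3), H(Y|X=1) = 1.0986, weight P(X=1) = 1/4
  P(Y|X=2) = (1/4, 1/2, 1/4), H(Y|X=2) = 1.0397, weight P(X=2) = 1/3
H(Y|X) = 1.0172 nats

H(X) + H(Y|X) = 1.0776 + 1.0172 = 2.0947 nats

Both sides equal 2.0947 nats. ✓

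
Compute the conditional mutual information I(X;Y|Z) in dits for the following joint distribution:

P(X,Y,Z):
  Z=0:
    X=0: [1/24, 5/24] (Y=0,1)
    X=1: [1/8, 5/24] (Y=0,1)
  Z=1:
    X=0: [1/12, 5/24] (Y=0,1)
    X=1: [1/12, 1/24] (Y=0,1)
0.0183 dits

Conditional mutual information: I(X;Y|Z) = H(X|Z) + H(Y|Z) - H(X,Y|Z)

H(Z) = 0.2950
H(X,Z) = 0.5785 → H(X|Z) = 0.2835
H(Y,Z) = 0.5683 → H(Y|Z) = 0.2734
H(X,Y,Z) = 0.8335 → H(X,Y|Z) = 0.5386

I(X;Y|Z) = 0.2835 + 0.2734 - 0.5386 = 0.0183 dits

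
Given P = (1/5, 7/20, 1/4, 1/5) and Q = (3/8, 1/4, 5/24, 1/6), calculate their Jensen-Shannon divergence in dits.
0.0084 dits

Jensen-Shannon divergence is:
JSD(P||Q) = 0.5 × D_KL(P||M) + 0.5 × D_KL(Q||M)
where M = 0.5 × (P + Q) is the mixture distribution.

M = 0.5 × (1/5, 7/20, 1/4, 1/5) + 0.5 × (3/8, 1/4, 5/24, 1/6) = (0.2875, 3/10, 0.229167, 0.183333)

D_KL(P||M) = 0.0089 dits
D_KL(Q||M) = 0.0080 dits

JSD(P||Q) = 0.5 × 0.0089 + 0.5 × 0.0080 = 0.0084 dits

Unlike KL divergence, JSD is symmetric and bounded: 0 ≤ JSD ≤ log(2).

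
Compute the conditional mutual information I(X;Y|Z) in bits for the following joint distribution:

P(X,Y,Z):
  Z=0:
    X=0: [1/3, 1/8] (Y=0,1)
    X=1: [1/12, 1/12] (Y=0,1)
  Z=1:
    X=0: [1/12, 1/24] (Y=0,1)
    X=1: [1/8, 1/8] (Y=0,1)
0.0267 bits

Conditional mutual information: I(X;Y|Z) = H(X|Z) + H(Y|Z) - H(X,Y|Z)

H(Z) = 0.9544
H(X,Z) = 1.8217 → H(X|Z) = 0.8673
H(Y,Z) = 1.9000 → H(Y|Z) = 0.9456
H(X,Y,Z) = 2.7406 → H(X,Y|Z) = 1.7862

I(X;Y|Z) = 0.8673 + 0.9456 - 1.7862 = 0.0267 bits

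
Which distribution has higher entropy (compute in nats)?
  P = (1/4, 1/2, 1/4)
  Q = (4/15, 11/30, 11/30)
Q

Computing entropies in nats:
H(P) = 1.0397
H(Q) = 1.0882

Distribution Q has higher entropy.

Intuition: The distribution closer to uniform (more spread out) has higher entropy.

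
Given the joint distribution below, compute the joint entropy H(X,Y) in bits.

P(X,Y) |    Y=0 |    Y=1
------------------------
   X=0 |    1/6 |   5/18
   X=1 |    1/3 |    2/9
1.9547 bits

Joint entropy is H(X,Y) = -Σ_{x,y} p(x,y) log p(x,y).

Summing over all non-zero entries:
H(X,Y) = -[1/6·log_2(1/6) + 5/18·log_2(5/18) + 1/3·log_2(1/3) + 2/9·log_2(2/9)]
H(X,Y) = 1.9547 bits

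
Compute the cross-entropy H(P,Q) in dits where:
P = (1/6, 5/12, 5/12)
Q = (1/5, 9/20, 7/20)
0.4510 dits

Cross-entropy: H(P,Q) = -Σ p(x) log q(x)

Alternatively: H(P,Q) = H(P) + D_KL(P||Q)
H(P) = 0.4465 dits
D_KL(P||Q) = 0.0044 dits

H(P,Q) = 0.4465 + 0.0044 = 0.4510 dits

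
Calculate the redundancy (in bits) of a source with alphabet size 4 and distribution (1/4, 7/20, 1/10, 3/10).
0.1166 bits

Redundancy measures how far a source is from maximum entropy:
R = H_max - H(X)

Maximum entropy for 4 symbols: H_max = log_2(4) = 2.0000 bits
Actual entropy: H(X) = 1.8834 bits
Redundancy: R = 2.0000 - 1.8834 = 0.1166 bits

This redundancy represents potential for compression: the source could be compressed by 0.1166 bits per symbol.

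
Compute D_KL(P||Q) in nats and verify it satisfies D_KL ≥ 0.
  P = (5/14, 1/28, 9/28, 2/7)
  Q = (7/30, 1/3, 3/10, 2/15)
0.3122 nats

KL divergence satisfies the Gibbs inequality: D_KL(P||Q) ≥ 0 for all distributions P, Q.

D_KL(P||Q) = Σ p(x) log(p(x)/q(x))
Term by term:
  x=0: 5/14 × log_e[(5/14)/(7/30)] = 0.1520
  x=1: 1/28 × log_e[(1/28)/(1/3)] = -0.0798
  x=2: 9/28 × log_e[(9/28)/(3/10)] = 0.0222
  x=3: 2/7 × log_e[(2/7)/(2/15)] = 0.2178
D_KL(P||Q) = 0.3122 nats

D_KL(P||Q) = 0.3122 ≥ 0 ✓

This non-negativity is a fundamental property: relative entropy cannot be negative because it measures how different Q is from P.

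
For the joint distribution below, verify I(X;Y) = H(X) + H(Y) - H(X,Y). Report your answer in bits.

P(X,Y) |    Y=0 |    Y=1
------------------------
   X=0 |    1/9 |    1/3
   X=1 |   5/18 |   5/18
I(X;Y) = 0.0480 bits

Mutual information has multiple equivalent forms:
- I(X;Y) = H(X) - H(X|Y)
- I(X;Y) = H(Y) - H(Y|X)
- I(X;Y) = H(X) + H(Y) - H(X,Y)

Computing all quantities:
H(X) = 0.9911, H(Y) = 0.9641, H(X,Y) = 1.9072
H(X|Y) = 0.9431, H(Y|X) = 0.9161

Verification:
H(X) - H(X|Y) = 0.9911 - 0.9431 = 0.0480
H(Y) - H(Y|X) = 0.9641 - 0.9161 = 0.0480
H(X) + H(Y) - H(X,Y) = 0.9911 + 0.9641 - 1.9072 = 0.0480

All forms give I(X;Y) = 0.0480 bits. ✓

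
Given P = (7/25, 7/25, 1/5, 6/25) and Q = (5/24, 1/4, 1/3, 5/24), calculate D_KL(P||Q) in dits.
0.0201 dits

KL divergence: D_KL(P||Q) = Σ p(x) log(p(x)/q(x))

Computing term by term:
  x=0: 7/25 × log_10[(7/25)/(5/24)] = 7/25 × 0.1284 = 0.0360
  x=1: 7/25 × log_10[(7/25)/(1/4)] = 7/25 × 0.0492 = 0.0138
  x=2: 1/5 × log_10[(1/5)/(1/3)] = 1/5 × -0.2218 = -0.0444
  x=3: 6/25 × log_10[(6/25)/(5/24)] = 6/25 × 0.0615 = 0.0147

D_KL(P||Q) = 0.0201 dits

Note: KL divergence is always non-negative and equals 0 iff P = Q.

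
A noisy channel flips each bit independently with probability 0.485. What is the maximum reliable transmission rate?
0.0006 bits

For a binary symmetric channel (BSC) with error probability p:
Capacity C = 1 - H(p) bits per symbol

where H(p) = -p log₂(p) - (1-p) log₂(1-p) is the binary entropy function.

H(0.485) = 0.9994 bits
C = 1 - 0.9994 = 0.0006 bits per symbol

This means we can reliably transmit up to 0.0006 bits of information per channel use.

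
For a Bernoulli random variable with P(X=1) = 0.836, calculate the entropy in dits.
0.1938 dits

The binary entropy function is:
H(p) = -p log(p) - (1-p) log(1-p)

H(0.836) = -0.836 × log_10(0.836) - 0.164 × log_10(0.164)
H(0.836) = 0.1938 dits

Note: Binary entropy is maximized at p=0.5 (H=1 bit) and minimized at p=0 or p=1 (H=0).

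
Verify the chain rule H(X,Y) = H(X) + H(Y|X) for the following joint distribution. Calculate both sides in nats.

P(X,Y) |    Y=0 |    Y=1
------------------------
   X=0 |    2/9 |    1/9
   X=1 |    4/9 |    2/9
H(X,Y) = 1.2730, H(X) = 0.6365, H(Y|X) = 0.6365 (all in nats)

Chain rule: H(X,Y) = H(X) + H(Y|X)

Left side — joint entropy directly:
H(X,Y) = -Σ p(x,y) log p(x,y) = 1.2730 nats

Right side — compute H(Y|X) from the conditional distributions:
P(X) = (1/3, 2/3), so H(X) = 0.6365 nats
H(Y|X) = Σ_x P(X=x) · H(Y|X=x):
  P(Y|X=0) = (2/3, 1/3), H(Y|X=0) = 0.6365, weight P(X=0) = 1/3
  P(Y|X=1) = (2/3, 1/3), H(Y|X=1) = 0.6365, weight P(X=1) = 2/3
H(Y|X) = 0.6365 nats

H(X) + H(Y|X) = 0.6365 + 0.6365 = 1.2730 nats

Both sides equal 1.2730 nats. ✓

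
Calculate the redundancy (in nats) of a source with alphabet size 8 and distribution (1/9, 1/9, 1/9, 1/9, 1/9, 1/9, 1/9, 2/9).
0.0362 nats

Redundancy measures how far a source is from maximum entropy:
R = H_max - H(X)

Maximum entropy for 8 symbols: H_max = log_e(8) = 2.0794 nats
Actual entropy: H(X) = 2.0432 nats
Redundancy: R = 2.0794 - 2.0432 = 0.0362 nats

This redundancy represents potential for compression: the source could be compressed by 0.0362 nats per symbol.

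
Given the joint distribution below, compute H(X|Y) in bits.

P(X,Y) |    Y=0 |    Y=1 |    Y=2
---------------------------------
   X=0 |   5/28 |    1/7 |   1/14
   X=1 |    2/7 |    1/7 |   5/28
0.9478 bits

Using the chain rule: H(X|Y) = H(X,Y) - H(Y)

First, compute H(X,Y) = 2.4781 bits

Marginal P(Y) = (13/28, 2/7, 1/4)
H(Y) = 1.5303 bits

H(X|Y) = H(X,Y) - H(Y) = 2.4781 - 1.5303 = 0.9478 bits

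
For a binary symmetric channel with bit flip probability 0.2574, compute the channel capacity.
0.1772 bits

For a binary symmetric channel (BSC) with error probability p:
Capacity C = 1 - H(p) bits per symbol

where H(p) = -p log₂(p) - (1-p) log₂(1-p) is the binary entropy function.

H(0.2574) = 0.8228 bits
C = 1 - 0.8228 = 0.1772 bits per symbol

This means we can reliably transmit up to 0.1772 bits of information per channel use.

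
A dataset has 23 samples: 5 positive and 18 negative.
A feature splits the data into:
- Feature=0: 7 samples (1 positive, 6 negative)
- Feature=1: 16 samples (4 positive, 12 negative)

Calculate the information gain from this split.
0.0109 bits

Information Gain = H(Y) - H(Y|Feature)

Before split:
P(positive) = 5/23 = 0.2174
H(Y) = 0.7554 bits

After split:
Feature=0: H = 0.5917 bits (weight = 7/23)
Feature=1: H = 0.8113 bits (weight = 16/23)
H(Y|Feature) = (7/23)×0.5917 + (16/23)×0.8113 = 0.7444 bits

Information Gain = 0.7554 - 0.7444 = 0.0109 bits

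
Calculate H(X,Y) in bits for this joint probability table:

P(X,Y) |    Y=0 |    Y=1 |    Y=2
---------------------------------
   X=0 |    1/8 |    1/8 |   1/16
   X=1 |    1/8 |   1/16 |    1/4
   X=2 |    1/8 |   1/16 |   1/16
3.0000 bits

Joint entropy is H(X,Y) = -Σ_{x,y} p(x,y) log p(x,y).

Summing over all non-zero entries:
H(X,Y) = -[1/8·log_2(1/8) + 1/8·log_2(1/8) + 1/16·log_2(1/16) + 1/8·log_2(1/8) + 1/16·log_2(1/16) + 1/4·log_2(1/4) + 1/8·log_2(1/8) + 1/16·log_2(1/16) + 1/16·log_2(1/16)]
H(X,Y) = 3.0000 bits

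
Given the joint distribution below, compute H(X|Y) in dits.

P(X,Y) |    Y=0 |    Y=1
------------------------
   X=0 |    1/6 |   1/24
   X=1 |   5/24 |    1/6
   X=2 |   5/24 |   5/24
0.4477 dits

Using the chain rule: H(X|Y) = H(X,Y) - H(Y)

First, compute H(X,Y) = 0.7427 dits

Marginal P(Y) = (7/12, 5/12)
H(Y) = 0.2950 dits

H(X|Y) = H(X,Y) - H(Y) = 0.7427 - 0.2950 = 0.4477 dits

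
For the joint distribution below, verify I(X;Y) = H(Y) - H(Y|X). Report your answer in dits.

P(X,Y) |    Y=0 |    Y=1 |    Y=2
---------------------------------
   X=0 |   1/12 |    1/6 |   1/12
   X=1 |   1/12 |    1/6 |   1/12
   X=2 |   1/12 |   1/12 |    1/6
I(X;Y) = 0.0164 dits

Mutual information has multiple equivalent forms:
- I(X;Y) = H(X) - H(X|Y)
- I(X;Y) = H(Y) - H(Y|X)
- I(X;Y) = H(X) + H(Y) - H(X,Y)

Computing all quantities:
H(X) = 0.4771, H(Y) = 0.4680, H(X,Y) = 0.9287
H(X|Y) = 0.4607, H(Y|X) = 0.4515

Verification:
H(X) - H(X|Y) = 0.4771 - 0.4607 = 0.0164
H(Y) - H(Y|X) = 0.4680 - 0.4515 = 0.0164
H(X) + H(Y) - H(X,Y) = 0.4771 + 0.4680 - 0.9287 = 0.0164

All forms give I(X;Y) = 0.0164 dits. ✓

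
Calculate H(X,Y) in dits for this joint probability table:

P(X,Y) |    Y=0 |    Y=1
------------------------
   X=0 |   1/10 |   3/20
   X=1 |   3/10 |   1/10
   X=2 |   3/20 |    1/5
0.7438 dits

Joint entropy is H(X,Y) = -Σ_{x,y} p(x,y) log p(x,y).

Summing over all non-zero entries:
H(X,Y) = -[1/10·log_10(1/10) + 3/20·log_10(3/20) + 3/10·log_10(3/10) + 1/10·log_10(1/10) + 3/20·log_10(3/20) + 1/5·log_10(1/5)]
H(X,Y) = 0.7438 dits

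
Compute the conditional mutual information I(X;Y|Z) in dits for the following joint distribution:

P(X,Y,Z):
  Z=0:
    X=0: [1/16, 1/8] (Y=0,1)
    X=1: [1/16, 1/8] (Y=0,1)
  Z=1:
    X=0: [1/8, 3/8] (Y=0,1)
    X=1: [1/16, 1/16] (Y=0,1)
0.0061 dits

Conditional mutual information: I(X;Y|Z) = H(X|Z) + H(Y|Z) - H(X,Y|Z)

H(Z) = 0.2873
H(X,Z) = 0.5360 → H(X|Z) = 0.2487
H(Y,Z) = 0.5568 → H(Y|Z) = 0.2695
H(X,Y,Z) = 0.7994 → H(X,Y|Z) = 0.5121

I(X;Y|Z) = 0.2487 + 0.2695 - 0.5121 = 0.0061 dits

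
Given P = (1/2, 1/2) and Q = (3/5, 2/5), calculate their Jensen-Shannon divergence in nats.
0.0051 nats

Jensen-Shannon divergence is:
JSD(P||Q) = 0.5 × D_KL(P||M) + 0.5 × D_KL(Q||M)
where M = 0.5 × (P + Q) is the mixture distribution.

M = 0.5 × (1/2, 1/2) + 0.5 × (3/5, 2/5) = (11/20, 9/20)

D_KL(P||M) = 0.0050 nats
D_KL(Q||M) = 0.0051 nats

JSD(P||Q) = 0.5 × 0.0050 + 0.5 × 0.0051 = 0.0051 nats

Unlike KL divergence, JSD is symmetric and bounded: 0 ≤ JSD ≤ log(2).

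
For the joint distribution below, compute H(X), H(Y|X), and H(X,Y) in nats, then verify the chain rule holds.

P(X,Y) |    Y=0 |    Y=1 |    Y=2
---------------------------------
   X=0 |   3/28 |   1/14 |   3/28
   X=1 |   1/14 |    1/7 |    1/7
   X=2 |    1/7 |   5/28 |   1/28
H(X,Y) = 2.1162, H(X) = 1.0934, H(Y|X) = 1.0229 (all in nats)

Chain rule: H(X,Y) = H(X) + H(Y|X)

Left side — joint entropy directly:
H(X,Y) = -Σ p(x,y) log p(x,y) = 2.1162 nats

Right side — compute H(Y|X) from the conditional distributions:
P(X) = (2/7, 5/14, 5/14), so H(X) = 1.0934 nats
H(Y|X) = Σ_x P(X=x) · H(Y|X=x):
  P(Y|X=0) = (3/8, 1/4, 3/8), H(Y|X=0) = 1.0822, weight P(X=0) = 2/7
  P(Y|X=1) = (1/5, 2/5, 2/5), H(Y|X=1) = 1.0549, weight P(X=1) = 5/14
  P(Y|X=2) = (2/5, 1/2, 1/10), H(Y|X=2) = 0.9433, weight P(X=2) = 5/14
H(Y|X) = 1.0229 nats

H(X) + H(Y|X) = 1.0934 + 1.0229 = 2.1162 nats

Both sides equal 2.1162 nats. ✓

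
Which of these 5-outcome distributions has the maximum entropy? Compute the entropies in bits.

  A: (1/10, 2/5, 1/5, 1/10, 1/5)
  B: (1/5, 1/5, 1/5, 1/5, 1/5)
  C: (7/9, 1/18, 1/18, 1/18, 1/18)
B

For a discrete distribution over n outcomes, entropy is maximized by the uniform distribution.

Computing entropies:
H(A) = 2.1219 bits
H(B) = 2.3219 bits
H(C) = 1.2086 bits

The uniform distribution (where all probabilities equal 1/5) achieves the maximum entropy of log_2(5) = 2.3219 bits.

Distribution B has the highest entropy.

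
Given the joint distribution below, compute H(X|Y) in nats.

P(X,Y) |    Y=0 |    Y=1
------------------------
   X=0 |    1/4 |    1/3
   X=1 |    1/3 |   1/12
0.6069 nats

Using the chain rule: H(X|Y) = H(X,Y) - H(Y)

First, compute H(X,Y) = 1.2861 nats

Marginal P(Y) = (7/12, 5/12)
H(Y) = 0.6792 nats

H(X|Y) = H(X,Y) - H(Y) = 1.2861 - 0.6792 = 0.6069 nats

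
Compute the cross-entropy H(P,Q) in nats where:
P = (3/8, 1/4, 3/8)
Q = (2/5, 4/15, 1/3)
1.0860 nats

Cross-entropy: H(P,Q) = -Σ p(x) log q(x)

Alternatively: H(P,Q) = H(P) + D_KL(P||Q)
H(P) = 1.0822 nats
D_KL(P||Q) = 0.0038 nats

H(P,Q) = 1.0822 + 0.0038 = 1.0860 nats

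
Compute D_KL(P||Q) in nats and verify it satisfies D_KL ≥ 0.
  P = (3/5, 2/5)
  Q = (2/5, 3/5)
0.0811 nats

KL divergence satisfies the Gibbs inequality: D_KL(P||Q) ≥ 0 for all distributions P, Q.

D_KL(P||Q) = Σ p(x) log(p(x)/q(x))
Term by term:
  x=0: 3/5 × log_e[(3/5)/(2/5)] = 0.2433
  x=1: 2/5 × log_e[(2/5)/(3/5)] = -0.1622
D_KL(P||Q) = 0.0811 nats

D_KL(P||Q) = 0.0811 ≥ 0 ✓

This non-negativity is a fundamental property: relative entropy cannot be negative because it measures how different Q is from P.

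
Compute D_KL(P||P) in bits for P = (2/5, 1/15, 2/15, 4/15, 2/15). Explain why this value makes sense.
0.0000 bits

KL divergence satisfies the Gibbs inequality: D_KL(P||Q) ≥ 0 for all distributions P, Q.

D_KL(P||Q) = Σ p(x) log(p(x)/q(x))
Each term is p(x) × log_2(p(x)/p(x)) = p(x) × log_2(1) = 0, so the sum is 0.
D_KL(P||Q) = 0.0000 bits

When P = Q, the KL divergence is exactly 0, as there is no 'divergence' between identical distributions.

This non-negativity is a fundamental property: relative entropy cannot be negative because it measures how different Q is from P.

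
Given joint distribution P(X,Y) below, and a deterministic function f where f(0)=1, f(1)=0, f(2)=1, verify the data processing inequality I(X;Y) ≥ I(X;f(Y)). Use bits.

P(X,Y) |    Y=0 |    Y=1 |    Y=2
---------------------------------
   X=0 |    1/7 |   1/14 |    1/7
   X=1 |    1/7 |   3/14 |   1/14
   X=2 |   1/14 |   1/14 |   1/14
I(X;Y) = 0.0689, I(X;f(Y)) = 0.0571, inequality holds: 0.0689 ≥ 0.0571

Data Processing Inequality: For any Markov chain X → Y → Z, we have I(X;Y) ≥ I(X;Z).

Here Z = f(Y) is a deterministic function of Y, forming X → Y → Z.

Original I(X;Y) = 0.0689 bits

After applying f:
P(X,Z) where Z=f(Y):
- P(X,Z=0) = P(X,Y=1)
- P(X,Z=1) = P(X,Y=0) + P(X,Y=2)

I(X;Z) = I(X;f(Y)) = 0.0571 bits

Verification: 0.0689 ≥ 0.0571 ✓

Information cannot be created by processing; the function f can only lose information about X.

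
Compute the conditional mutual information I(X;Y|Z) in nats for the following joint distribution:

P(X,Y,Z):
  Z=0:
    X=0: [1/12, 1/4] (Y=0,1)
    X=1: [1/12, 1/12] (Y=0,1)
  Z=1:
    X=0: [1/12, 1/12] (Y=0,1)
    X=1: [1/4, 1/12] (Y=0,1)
0.0306 nats

Conditional mutual information: I(X;Y|Z) = H(X|Z) + H(Y|Z) - H(X,Y|Z)

H(Z) = 0.6931
H(X,Z) = 1.3297 → H(X|Z) = 0.6365
H(Y,Z) = 1.3297 → H(Y|Z) = 0.6365
H(X,Y,Z) = 1.9356 → H(X,Y|Z) = 1.2425

I(X;Y|Z) = 0.6365 + 0.6365 - 1.2425 = 0.0306 nats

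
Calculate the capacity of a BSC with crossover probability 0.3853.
0.0383 bits

For a binary symmetric channel (BSC) with error probability p:
Capacity C = 1 - H(p) bits per symbol

where H(p) = -p log₂(p) - (1-p) log₂(1-p) is the binary entropy function.

H(0.3853) = 0.9617 bits
C = 1 - 0.9617 = 0.0383 bits per symbol

This means we can reliably transmit up to 0.0383 bits of information per channel use.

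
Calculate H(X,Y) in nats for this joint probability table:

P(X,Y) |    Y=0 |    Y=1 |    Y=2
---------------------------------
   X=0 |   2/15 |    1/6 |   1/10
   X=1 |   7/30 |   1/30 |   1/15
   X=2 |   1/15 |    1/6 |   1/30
2.0236 nats

Joint entropy is H(X,Y) = -Σ_{x,y} p(x,y) log p(x,y).

Summing over all non-zero entries:
H(X,Y) = -[2/15·log_e(2/15) + 1/6·log_e(1/6) + 1/10·log_e(1/10) + 7/30·log_e(7/30) + 1/30·log_e(1/30) + 1/15·log_e(1/15) + 1/15·log_e(1/15) + 1/6·log_e(1/6) + 1/30·log_e(1/30)]
H(X,Y) = 2.0236 nats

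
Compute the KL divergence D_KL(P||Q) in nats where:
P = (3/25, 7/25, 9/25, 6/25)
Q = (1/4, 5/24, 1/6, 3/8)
0.1648 nats

KL divergence: D_KL(P||Q) = Σ p(x) log(p(x)/q(x))

Computing term by term:
  x=0: 3/25 × log_e[(3/25)/(1/4)] = 3/25 × -0.7340 = -0.0881
  x=1: 7/25 × log_e[(7/25)/(5/24)] = 7/25 × 0.2957 = 0.0828
  x=2: 9/25 × log_e[(9/25)/(1/6)] = 9/25 × 0.7701 = 0.2772
  x=3: 6/25 × log_e[(6/25)/(3/8)] = 6/25 × -0.4463 = -0.1071

D_KL(P||Q) = 0.1648 nats

Note: KL divergence is always non-negative and equals 0 iff P = Q.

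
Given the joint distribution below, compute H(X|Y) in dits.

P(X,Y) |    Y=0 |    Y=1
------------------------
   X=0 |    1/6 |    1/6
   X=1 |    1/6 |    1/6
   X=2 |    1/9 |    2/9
0.4716 dits

Using the chain rule: H(X|Y) = H(X,Y) - H(Y)

First, compute H(X,Y) = 0.7700 dits

Marginal P(Y) = (4/9, 5/9)
H(Y) = 0.2983 dits

H(X|Y) = H(X,Y) - H(Y) = 0.7700 - 0.2983 = 0.4716 dits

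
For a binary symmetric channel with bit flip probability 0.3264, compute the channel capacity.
0.0888 bits

For a binary symmetric channel (BSC) with error probability p:
Capacity C = 1 - H(p) bits per symbol

where H(p) = -p log₂(p) - (1-p) log₂(1-p) is the binary entropy function.

H(0.3264) = 0.9112 bits
C = 1 - 0.9112 = 0.0888 bits per symbol

This means we can reliably transmit up to 0.0888 bits of information per channel use.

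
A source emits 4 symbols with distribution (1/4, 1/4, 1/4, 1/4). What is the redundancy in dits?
0.0000 dits

Redundancy measures how far a source is from maximum entropy:
R = H_max - H(X)

Maximum entropy for 4 symbols: H_max = log_10(4) = 0.6021 dits
Actual entropy: H(X) = 0.6021 dits
Redundancy: R = 0.6021 - 0.6021 = 0.0000 dits

This redundancy represents potential for compression: the source could be compressed by 0.0000 dits per symbol.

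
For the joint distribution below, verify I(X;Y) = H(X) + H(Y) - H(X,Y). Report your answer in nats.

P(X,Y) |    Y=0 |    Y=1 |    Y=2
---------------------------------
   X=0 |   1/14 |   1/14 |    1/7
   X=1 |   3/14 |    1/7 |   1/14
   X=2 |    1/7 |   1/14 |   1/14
I(X;Y) = 0.0514 nats

Mutual information has multiple equivalent forms:
- I(X;Y) = H(X) - H(X|Y)
- I(X;Y) = H(Y) - H(Y|X)
- I(X;Y) = H(X) + H(Y) - H(X,Y)

Computing all quantities:
H(X) = 1.0790, H(Y) = 1.0790, H(X,Y) = 2.1066
H(X|Y) = 1.0276, H(Y|X) = 1.0276

Verification:
H(X) - H(X|Y) = 1.0790 - 1.0276 = 0.0514
H(Y) - H(Y|X) = 1.0790 - 1.0276 = 0.0514
H(X) + H(Y) - H(X,Y) = 1.0790 + 1.0790 - 2.1066 = 0.0514

All forms give I(X;Y) = 0.0514 nats. ✓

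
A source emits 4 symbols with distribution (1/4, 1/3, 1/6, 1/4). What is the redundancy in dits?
0.0123 dits

Redundancy measures how far a source is from maximum entropy:
R = H_max - H(X)

Maximum entropy for 4 symbols: H_max = log_10(4) = 0.6021 dits
Actual entropy: H(X) = 0.5898 dits
Redundancy: R = 0.6021 - 0.5898 = 0.0123 dits

This redundancy represents potential for compression: the source could be compressed by 0.0123 dits per symbol.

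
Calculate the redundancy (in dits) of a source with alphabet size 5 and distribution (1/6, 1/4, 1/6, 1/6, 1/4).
0.0089 dits

Redundancy measures how far a source is from maximum entropy:
R = H_max - H(X)

Maximum entropy for 5 symbols: H_max = log_10(5) = 0.6990 dits
Actual entropy: H(X) = 0.6901 dits
Redundancy: R = 0.6990 - 0.6901 = 0.0089 dits

This redundancy represents potential for compression: the source could be compressed by 0.0089 dits per symbol.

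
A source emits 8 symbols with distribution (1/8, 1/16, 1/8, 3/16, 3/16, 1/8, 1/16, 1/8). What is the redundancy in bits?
0.0944 bits

Redundancy measures how far a source is from maximum entropy:
R = H_max - H(X)

Maximum entropy for 8 symbols: H_max = log_2(8) = 3.0000 bits
Actual entropy: H(X) = 2.9056 bits
Redundancy: R = 3.0000 - 2.9056 = 0.0944 bits

This redundancy represents potential for compression: the source could be compressed by 0.0944 bits per symbol.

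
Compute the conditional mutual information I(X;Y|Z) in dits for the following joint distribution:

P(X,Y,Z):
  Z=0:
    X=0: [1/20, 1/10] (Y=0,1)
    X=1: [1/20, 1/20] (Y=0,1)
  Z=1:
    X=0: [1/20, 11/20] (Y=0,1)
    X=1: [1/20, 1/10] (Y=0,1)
0.0132 dits

Conditional mutual information: I(X;Y|Z) = H(X|Z) + H(Y|Z) - H(X,Y|Z)

H(Z) = 0.2442
H(X,Z) = 0.4803 → H(X|Z) = 0.2361
H(Y,Z) = 0.4452 → H(Y|Z) = 0.2010
H(X,Y,Z) = 0.6681 → H(X,Y|Z) = 0.4238

I(X;Y|Z) = 0.2361 + 0.2010 - 0.4238 = 0.0132 dits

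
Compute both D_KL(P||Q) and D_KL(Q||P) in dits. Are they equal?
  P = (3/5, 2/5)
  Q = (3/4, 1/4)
D_KL(P||Q) = 0.0235, D_KL(Q||P) = 0.0217

KL divergence is not symmetric: D_KL(P||Q) ≠ D_KL(Q||P) in general.

D_KL(P||Q) = 0.0235 dits
D_KL(Q||P) = 0.0217 dits

No, they are not equal!

This asymmetry is why KL divergence is not a true distance metric.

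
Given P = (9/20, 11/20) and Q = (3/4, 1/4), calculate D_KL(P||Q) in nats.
0.2038 nats

KL divergence: D_KL(P||Q) = Σ p(x) log(p(x)/q(x))

Computing term by term:
  x=0: 9/20 × log_e[(9/20)/(3/4)] = 9/20 × -0.5108 = -0.2299
  x=1: 11/20 × log_e[(11/20)/(1/4)] = 11/20 × 0.7885 = 0.4337

D_KL(P||Q) = 0.2038 nats

Note: KL divergence is always non-negative and equals 0 iff P = Q.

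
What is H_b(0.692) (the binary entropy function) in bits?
0.8909 bits

The binary entropy function is:
H(p) = -p log(p) - (1-p) log(1-p)

H(0.692) = -0.692 × log_2(0.692) - 0.308 × log_2(0.308)
H(0.692) = 0.8909 bits

Note: Binary entropy is maximized at p=0.5 (H=1 bit) and minimized at p=0 or p=1 (H=0).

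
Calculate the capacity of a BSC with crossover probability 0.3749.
0.0456 bits

For a binary symmetric channel (BSC) with error probability p:
Capacity C = 1 - H(p) bits per symbol

where H(p) = -p log₂(p) - (1-p) log₂(1-p) is the binary entropy function.

H(0.3749) = 0.9544 bits
C = 1 - 0.9544 = 0.0456 bits per symbol

This means we can reliably transmit up to 0.0456 bits of information per channel use.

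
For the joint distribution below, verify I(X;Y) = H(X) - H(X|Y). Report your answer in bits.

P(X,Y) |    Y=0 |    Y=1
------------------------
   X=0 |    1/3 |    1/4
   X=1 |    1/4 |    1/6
I(X;Y) = 0.0006 bits

Mutual information has multiple equivalent forms:
- I(X;Y) = H(X) - H(X|Y)
- I(X;Y) = H(Y) - H(Y|X)
- I(X;Y) = H(X) + H(Y) - H(X,Y)

Computing all quantities:
H(X) = 0.9799, H(Y) = 0.9799, H(X,Y) = 1.9591
H(X|Y) = 0.9793, H(Y|X) = 0.9793

Verification:
H(X) - H(X|Y) = 0.9799 - 0.9793 = 0.0006
H(Y) - H(Y|X) = 0.9799 - 0.9793 = 0.0006
H(X) + H(Y) - H(X,Y) = 0.9799 + 0.9799 - 1.9591 = 0.0006

All forms give I(X;Y) = 0.0006 bits. ✓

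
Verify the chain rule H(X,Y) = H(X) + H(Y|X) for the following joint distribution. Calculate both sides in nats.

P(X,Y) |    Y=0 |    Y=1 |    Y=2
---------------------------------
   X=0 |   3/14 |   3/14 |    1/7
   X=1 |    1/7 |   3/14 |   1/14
H(X,Y) = 1.7348, H(X) = 0.6829, H(Y|X) = 1.0519 (all in nats)

Chain rule: H(X,Y) = H(X) + H(Y|X)

Left side — joint entropy directly:
H(X,Y) = -Σ p(x,y) log p(x,y) = 1.7348 nats

Right side — compute H(Y|X) from the conditional distributions:
P(X) = (4/7, 3/7), so H(X) = 0.6829 nats
H(Y|X) = Σ_x P(X=x) · H(Y|X=x):
  P(Y|X=0) = (3/8, 3/8, 1/4), H(Y|X=0) = 1.0822, weight P(X=0) = 4/7
  P(Y|X=1) = (1/3, 1/2, 1/6), H(Y|X=1) = 1.0114, weight P(X=1) = 3/7
H(Y|X) = 1.0519 nats

H(X) + H(Y|X) = 0.6829 + 1.0519 = 1.7348 nats

Both sides equal 1.7348 nats. ✓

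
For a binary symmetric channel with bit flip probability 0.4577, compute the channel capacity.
0.0052 bits

For a binary symmetric channel (BSC) with error probability p:
Capacity C = 1 - H(p) bits per symbol

where H(p) = -p log₂(p) - (1-p) log₂(1-p) is the binary entropy function.

H(0.4577) = 0.9948 bits
C = 1 - 0.9948 = 0.0052 bits per symbol

This means we can reliably transmit up to 0.0052 bits of information per channel use.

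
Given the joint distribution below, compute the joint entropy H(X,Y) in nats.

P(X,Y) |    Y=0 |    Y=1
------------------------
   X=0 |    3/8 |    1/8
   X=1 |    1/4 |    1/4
1.3209 nats

Joint entropy is H(X,Y) = -Σ_{x,y} p(x,y) log p(x,y).

Summing over all non-zero entries:
H(X,Y) = -[3/8·log_e(3/8) + 1/8·log_e(1/8) + 1/4·log_e(1/4) + 1/4·log_e(1/4)]
H(X,Y) = 1.3209 nats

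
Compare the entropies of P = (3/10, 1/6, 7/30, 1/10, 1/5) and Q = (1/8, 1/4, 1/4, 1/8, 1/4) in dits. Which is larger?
Q

Computing entropies in dits:
H(P) = 0.6738
H(Q) = 0.6773

Distribution Q has higher entropy.

Intuition: The distribution closer to uniform (more spread out) has higher entropy.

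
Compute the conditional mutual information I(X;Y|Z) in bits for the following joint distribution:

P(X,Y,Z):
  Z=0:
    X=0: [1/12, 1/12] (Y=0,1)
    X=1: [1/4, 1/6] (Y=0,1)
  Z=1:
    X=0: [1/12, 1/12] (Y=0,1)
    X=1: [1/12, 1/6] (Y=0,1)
0.0118 bits

Conditional mutual information: I(X;Y|Z) = H(X|Z) + H(Y|Z) - H(X,Y|Z)

H(Z) = 0.9799
H(X,Z) = 1.8879 → H(X|Z) = 0.9080
H(Y,Z) = 1.9591 → H(Y|Z) = 0.9793
H(X,Y,Z) = 2.8554 → H(X,Y|Z) = 1.8755

I(X;Y|Z) = 0.9080 + 0.9793 - 1.8755 = 0.0118 bits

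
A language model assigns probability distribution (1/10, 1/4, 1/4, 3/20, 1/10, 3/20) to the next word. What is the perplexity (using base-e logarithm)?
5.6002

Perplexity is e^H (or exp(H) for natural log).

First, H = -Σ p log p = 1.7228 nats
Perplexity = e^1.7228 = 5.6002

Interpretation: The model's uncertainty is equivalent to choosing uniformly among 5.6 options.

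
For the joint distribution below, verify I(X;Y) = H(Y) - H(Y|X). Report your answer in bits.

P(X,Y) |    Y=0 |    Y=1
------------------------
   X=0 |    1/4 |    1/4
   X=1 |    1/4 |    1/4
I(X;Y) = 0.0000 bits

Mutual information has multiple equivalent forms:
- I(X;Y) = H(X) - H(X|Y)
- I(X;Y) = H(Y) - H(Y|X)
- I(X;Y) = H(X) + H(Y) - H(X,Y)

Computing all quantities:
H(X) = 1.0000, H(Y) = 1.0000, H(X,Y) = 2.0000
H(X|Y) = 1.0000, H(Y|X) = 1.0000

Verification:
H(X) - H(X|Y) = 1.0000 - 1.0000 = 0.0000
H(Y) - H(Y|X) = 1.0000 - 1.0000 = 0.0000
H(X) + H(Y) - H(X,Y) = 1.0000 + 1.0000 - 2.0000 = 0.0000

All forms give I(X;Y) = 0.0000 bits. ✓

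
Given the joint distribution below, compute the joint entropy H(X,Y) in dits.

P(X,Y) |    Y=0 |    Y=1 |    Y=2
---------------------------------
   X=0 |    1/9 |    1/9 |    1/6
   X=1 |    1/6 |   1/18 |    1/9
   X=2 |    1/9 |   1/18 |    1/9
0.9290 dits

Joint entropy is H(X,Y) = -Σ_{x,y} p(x,y) log p(x,y).

Summing over all non-zero entries:
H(X,Y) = -[1/9·log_10(1/9) + 1/9·log_10(1/9) + 1/6·log_10(1/6) + 1/6·log_10(1/6) + 1/18·log_10(1/18) + 1/9·log_10(1/9) + 1/9·log_10(1/9) + 1/18·log_10(1/18) + 1/9·log_10(1/9)]
H(X,Y) = 0.9290 dits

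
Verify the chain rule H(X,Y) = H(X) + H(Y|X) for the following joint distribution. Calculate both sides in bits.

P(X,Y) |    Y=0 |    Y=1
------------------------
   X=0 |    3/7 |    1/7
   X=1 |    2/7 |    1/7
H(X,Y) = 1.8424, H(X) = 0.9852, H(Y|X) = 0.8571 (all in bits)

Chain rule: H(X,Y) = H(X) + H(Y|X)

Left side — joint entropy directly:
H(X,Y) = -Σ p(x,y) log p(x,y) = 1.8424 bits

Right side — compute H(Y|X) from the conditional distributions:
P(X) = (4/7, 3/7), so H(X) = 0.9852 bits
H(Y|X) = Σ_x P(X=x) · H(Y|X=x):
  P(Y|X=0) = (3/4, 1/4), H(Y|X=0) = 0.8113, weight P(X=0) = 4/7
  P(Y|X=1) = (2/3, 1/3), H(Y|X=1) = 0.9183, weight P(X=1) = 3/7
H(Y|X) = 0.8571 bits

H(X) + H(Y|X) = 0.9852 + 0.8571 = 1.8424 bits

Both sides equal 1.8424 bits. ✓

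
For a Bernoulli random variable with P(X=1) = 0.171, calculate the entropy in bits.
0.6600 bits

The binary entropy function is:
H(p) = -p log(p) - (1-p) log(1-p)

H(0.171) = -0.171 × log_2(0.171) - 0.829 × log_2(0.829)
H(0.171) = 0.6600 bits

Note: Binary entropy is maximized at p=0.5 (H=1 bit) and minimized at p=0 or p=1 (H=0).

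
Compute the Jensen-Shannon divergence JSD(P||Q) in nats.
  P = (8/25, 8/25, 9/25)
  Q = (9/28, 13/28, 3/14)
0.0160 nats

Jensen-Shannon divergence is:
JSD(P||Q) = 0.5 × D_KL(P||M) + 0.5 × D_KL(Q||M)
where M = 0.5 × (P + Q) is the mixture distribution.

M = 0.5 × (8/25, 8/25, 9/25) + 0.5 × (9/28, 13/28, 3/14) = (0.320714, 0.392143, 0.287143)

D_KL(P||M) = 0.0156 nats
D_KL(Q||M) = 0.0164 nats

JSD(P||Q) = 0.5 × 0.0156 + 0.5 × 0.0164 = 0.0160 nats

Unlike KL divergence, JSD is symmetric and bounded: 0 ≤ JSD ≤ log(2).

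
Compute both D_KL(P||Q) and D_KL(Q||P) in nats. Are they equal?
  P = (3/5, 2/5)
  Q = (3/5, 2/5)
D_KL(P||Q) = 0.0000, D_KL(Q||P) = 0.0000

KL divergence is not symmetric: D_KL(P||Q) ≠ D_KL(Q||P) in general.

D_KL(P||Q) = 0.0000 nats
D_KL(Q||P) = 0.0000 nats

In this case they happen to be equal (to 4 decimal places).

This asymmetry is why KL divergence is not a true distance metric.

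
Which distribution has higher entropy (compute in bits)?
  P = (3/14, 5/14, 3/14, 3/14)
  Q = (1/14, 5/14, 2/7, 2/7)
P

Computing entropies in bits:
H(P) = 1.9592
H(Q) = 1.8352

Distribution P has higher entropy.

Intuition: The distribution closer to uniform (more spread out) has higher entropy.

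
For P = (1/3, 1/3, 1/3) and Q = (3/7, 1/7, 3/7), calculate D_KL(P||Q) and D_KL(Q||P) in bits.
D_KL(P||Q) = 0.1658, D_KL(Q||P) = 0.1361

KL divergence is not symmetric: D_KL(P||Q) ≠ D_KL(Q||P) in general.

D_KL(P||Q) = 0.1658 bits
D_KL(Q||P) = 0.1361 bits

No, they are not equal!

This asymmetry is why KL divergence is not a true distance metric.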